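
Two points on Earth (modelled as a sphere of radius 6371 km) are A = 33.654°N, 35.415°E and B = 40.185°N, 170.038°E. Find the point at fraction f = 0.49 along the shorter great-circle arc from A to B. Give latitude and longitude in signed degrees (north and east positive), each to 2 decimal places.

62.56°, 94.83°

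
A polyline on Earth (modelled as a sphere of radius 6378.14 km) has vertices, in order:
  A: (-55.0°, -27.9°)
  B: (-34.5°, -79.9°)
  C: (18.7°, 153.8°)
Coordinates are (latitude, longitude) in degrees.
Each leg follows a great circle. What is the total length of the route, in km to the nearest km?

19041 km

Leg A→B: central angle 0.7151 rad, distance 4561.3 km.
Leg B→C: central angle 2.2702 rad, distance 14479.4 km.
Total: 4561.3 + 14479.4 ≈ 19041 km.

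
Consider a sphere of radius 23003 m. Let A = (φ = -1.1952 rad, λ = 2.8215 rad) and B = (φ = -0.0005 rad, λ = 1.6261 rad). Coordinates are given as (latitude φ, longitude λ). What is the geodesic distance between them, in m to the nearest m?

33019 m

With latitudes φ₁ = -68.480°, φ₂ = -0.029° and longitude difference Δλ = -68.491°:
cos c = sin φ₁ sin φ₂ + cos φ₁ cos φ₂ cos Δλ = (-0.9303)(-0.0005) + (0.3668)(1.0000)(0.3666) = 0.13496,
so c = arccos(0.13496) = 1.43542 rad.
Distance = R·c = 23003 × 1.4354 ≈ 33019 m.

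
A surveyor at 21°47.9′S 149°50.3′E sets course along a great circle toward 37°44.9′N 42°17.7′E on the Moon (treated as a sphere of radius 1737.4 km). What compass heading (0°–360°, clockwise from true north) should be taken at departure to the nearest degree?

With φ₁ = -0.3805, φ₂ = 0.6588, Δλ = -1.8770 rad, the forward-azimuth formula gives
θ = atan2( sin Δλ cos φ₂ , cos φ₁ sin φ₂ − sin φ₁ cos φ₂ cos Δλ ) = atan2(-0.7539, 0.4799) = -57.52°.
Adding 360° brings this into [0°, 360°): 302°.

302°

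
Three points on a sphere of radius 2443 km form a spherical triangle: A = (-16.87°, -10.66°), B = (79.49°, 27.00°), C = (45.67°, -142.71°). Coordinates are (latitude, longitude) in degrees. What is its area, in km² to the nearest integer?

7578667 km²

Side lengths (central angles): a = 0.9546, b = 2.2856, c = 1.7185 rad; semiperimeter s = 2.4794.
By l'Huilier's theorem, tan(E/4) = √[tan(s/2) tan((s−a)/2) tan((s−b)/2) tan((s−c)/2)], giving spherical excess E = 1.2698 rad.
Area = E·R² = 1.2698 × (2443)² ≈ 7578667 km².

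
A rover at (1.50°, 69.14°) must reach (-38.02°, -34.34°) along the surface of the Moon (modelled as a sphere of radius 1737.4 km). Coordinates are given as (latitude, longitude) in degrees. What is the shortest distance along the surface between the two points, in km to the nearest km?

Let φ₁ = 0.0262 rad, φ₂ = -0.6636 rad, and Δλ = -1.8061 rad.
cos c = sin φ₁ sin φ₂ + cos φ₁ cos φ₂ cos Δλ = (0.0262)(-0.6159) + (0.9997)(0.7878)(-0.2331) = -0.19970,
so c = arccos(-0.19970) = 1.77185 rad.
Distance = R·c = 1737.4 × 1.7718 ≈ 3078 km.

3078 km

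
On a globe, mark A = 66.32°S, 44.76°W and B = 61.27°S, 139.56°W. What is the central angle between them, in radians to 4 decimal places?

0.6650 rad

In radians: φ₁ = -1.1575, φ₂ = -1.0694, Δλ = -94.800° = -1.6546 rad.
Haversine: a = sin²(Δφ/2) + cos φ₁ cos φ₂ sin²(Δλ/2) = 0.0019 + (0.4016)(0.4807)(0.5418) = 0.10655.
Central angle c = 2·arcsin(√a) = 0.66501 rad.
So the angular separation is 0.6650 rad.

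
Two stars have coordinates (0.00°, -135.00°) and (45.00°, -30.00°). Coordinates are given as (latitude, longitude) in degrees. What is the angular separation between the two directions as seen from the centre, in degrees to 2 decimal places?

In radians: φ₁ = 0.0000, φ₂ = 0.7854, Δλ = 105.000° = 1.8326 rad.
cos c = sin φ₁ sin φ₂ + cos φ₁ cos φ₂ cos Δλ = (0.0000)(0.7071) + (1.0000)(0.7071)(-0.2588) = -0.18301,
so c = arccos(-0.18301) = 1.75485 rad.
So the angular separation is 100.55°.

100.55°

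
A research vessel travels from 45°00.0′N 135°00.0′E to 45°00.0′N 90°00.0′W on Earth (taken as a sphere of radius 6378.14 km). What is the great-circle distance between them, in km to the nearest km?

With latitudes φ₁ = 45.000°, φ₂ = 45.000° and longitude difference Δλ = 135.000°:
cos c = sin φ₁ sin φ₂ + cos φ₁ cos φ₂ cos Δλ = (0.7071)(0.7071) + (0.7071)(0.7071)(-0.7071) = 0.14645,
so c = arccos(0.14645) = 1.42382 rad.
Distance = R·c = 6378.14 × 1.4238 ≈ 9081 km.

9081 km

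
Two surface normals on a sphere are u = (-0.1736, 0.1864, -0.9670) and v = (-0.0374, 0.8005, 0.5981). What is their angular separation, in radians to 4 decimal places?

2.0072 rad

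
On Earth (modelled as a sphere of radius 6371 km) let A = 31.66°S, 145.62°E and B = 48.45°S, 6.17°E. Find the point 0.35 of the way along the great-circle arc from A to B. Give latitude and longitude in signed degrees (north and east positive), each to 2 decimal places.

-58.59°, 119.42°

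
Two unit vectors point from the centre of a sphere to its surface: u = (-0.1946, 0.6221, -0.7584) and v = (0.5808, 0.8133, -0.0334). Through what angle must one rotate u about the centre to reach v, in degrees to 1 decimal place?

65.3°

u·v = 0.4183; |u| = 1.0000, |v| = 1.0000.
cos θ = (u·v)/(|u||v|) = 0.4183, so θ = 65.3°.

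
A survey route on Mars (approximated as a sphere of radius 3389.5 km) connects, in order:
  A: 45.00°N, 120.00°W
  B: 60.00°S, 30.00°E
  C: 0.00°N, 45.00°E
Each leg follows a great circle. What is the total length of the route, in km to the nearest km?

Leg A→B: central angle 2.7352 rad, distance 9271.0 km.
Leg B→C: central angle 1.0668 rad, distance 3615.8 km.
Total: 9271.0 + 3615.8 ≈ 12887 km.

12887 km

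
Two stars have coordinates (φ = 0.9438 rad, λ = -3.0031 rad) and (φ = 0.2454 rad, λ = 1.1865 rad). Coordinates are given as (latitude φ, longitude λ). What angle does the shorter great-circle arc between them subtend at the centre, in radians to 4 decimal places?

In radians: φ₁ = 0.9438, φ₂ = 0.2454, Δλ = -119.954° = -2.0936 rad.
cos c = sin φ₁ sin φ₂ + cos φ₁ cos φ₂ cos Δλ = (0.8098)(0.2429) + (0.5867)(0.9700)(-0.4993) = -0.08743,
so c = arccos(-0.08743) = 1.65834 rad.
So the angular separation is 1.6583 rad.

1.6583 rad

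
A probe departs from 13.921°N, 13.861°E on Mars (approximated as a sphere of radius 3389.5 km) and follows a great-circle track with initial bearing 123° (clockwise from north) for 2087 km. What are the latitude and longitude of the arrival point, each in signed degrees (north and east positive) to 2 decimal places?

-6.25°, 43.02°

Angular distance δ = d/R = 2087/3389.5 = 0.61573 rad; initial bearing θ = 2.1468 rad.
sin φ₂ = sin φ₁ cos δ + cos φ₁ sin δ cos θ = (0.2406)(0.8164) + (0.9706)(0.5776)(-0.5446) = -0.1089, so φ₂ = -6.25°.
Δλ = atan2(sin θ sin δ cos φ₁, cos δ − sin φ₁ sin φ₂) = atan2(0.4701, 0.8426) = 29.162°.
λ₂ = 13.861° + 29.162° = 43.02°.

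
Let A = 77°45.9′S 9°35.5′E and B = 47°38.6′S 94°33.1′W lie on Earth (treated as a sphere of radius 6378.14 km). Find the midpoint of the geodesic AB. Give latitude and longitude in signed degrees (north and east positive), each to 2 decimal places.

Central angle δ = 0.8130 rad. Interpolating on the sphere with fraction f = 0.5:
P = [sin((1−f)δ)·A + sin(fδ)·B] / sin δ = 0.5444·A + 0.5444·B in Cartesian coordinates,
giving P = (0.0846, -0.3464, -0.9343), i.e. latitude -69.11°, longitude -76.27°.

-69.11°, -76.27°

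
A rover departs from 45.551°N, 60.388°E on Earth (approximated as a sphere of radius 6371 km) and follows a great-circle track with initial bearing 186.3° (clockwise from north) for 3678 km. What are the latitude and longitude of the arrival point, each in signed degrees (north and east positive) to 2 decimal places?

Angular distance δ = d/R = 3678/6371 = 0.57730 rad; initial bearing θ = 3.2515 rad.
sin φ₂ = sin φ₁ cos δ + cos φ₁ sin δ cos θ = (0.7139)(0.8379) + (0.7003)(0.5458)(-0.9940) = 0.2183, so φ₂ = 12.61°.
Δλ = atan2(sin θ sin δ cos φ₁, cos δ − sin φ₁ sin φ₂) = atan2(-0.0419, 0.6821) = -3.518°.
λ₂ = 60.388° − 3.518° = 56.87°.

12.61°, 56.87°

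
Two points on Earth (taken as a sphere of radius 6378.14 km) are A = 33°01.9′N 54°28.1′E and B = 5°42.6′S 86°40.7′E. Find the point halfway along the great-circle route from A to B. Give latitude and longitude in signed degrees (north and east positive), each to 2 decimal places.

14.19°, 71.99°

Central angle δ = 0.8611 rad. Interpolating on the sphere with fraction f = 0.5:
P = [sin((1−f)δ)·A + sin(fδ)·B] / sin δ = 0.5502·A + 0.5502·B in Cartesian coordinates,
giving P = (0.2998, 0.9220, 0.2452), i.e. latitude 14.19°, longitude 71.99°.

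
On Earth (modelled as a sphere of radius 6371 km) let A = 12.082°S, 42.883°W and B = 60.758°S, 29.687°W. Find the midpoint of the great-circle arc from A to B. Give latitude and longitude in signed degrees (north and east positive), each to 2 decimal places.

-36.58°, -38.50°

Central angle δ = 0.8662 rad. Interpolating on the sphere with fraction f = 0.5:
P = [sin((1−f)δ)·A + sin(fδ)·B] / sin δ = 0.5509·A + 0.5509·B in Cartesian coordinates,
giving P = (0.6285, -0.4998, -0.5960), i.e. latitude -36.58°, longitude -38.50°.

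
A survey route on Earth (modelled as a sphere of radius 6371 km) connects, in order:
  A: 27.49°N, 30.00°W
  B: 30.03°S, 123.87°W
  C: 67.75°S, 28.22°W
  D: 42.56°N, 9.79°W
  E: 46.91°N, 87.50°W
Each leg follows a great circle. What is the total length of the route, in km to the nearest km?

37267 km

Leg A→B: central angle 1.8576 rad, distance 11834.5 km.
Leg B→C: central angle 1.1253 rad, distance 7169.2 km.
Leg C→D: central angle 1.9406 rad, distance 12363.4 km.
Leg D→E: central angle 0.9260 rad, distance 5899.5 km.
Total: 11834.5 + 7169.2 + 12363.4 + 5899.5 ≈ 37267 km.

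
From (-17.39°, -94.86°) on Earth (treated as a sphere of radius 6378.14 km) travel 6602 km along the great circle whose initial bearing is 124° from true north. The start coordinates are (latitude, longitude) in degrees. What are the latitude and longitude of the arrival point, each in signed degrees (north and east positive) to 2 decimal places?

Angular distance δ = d/R = 6602/6378.14 = 1.03510 rad; initial bearing θ = 2.1642 rad.
sin φ₂ = sin φ₁ cos δ + cos φ₁ sin δ cos θ = (-0.2989)(0.5104) + (0.9543)(0.8599)(-0.5592) = -0.6114, so φ₂ = -37.69°.
Δλ = atan2(sin θ sin δ cos φ₁, cos δ − sin φ₁ sin φ₂) = atan2(0.6803, 0.3277) = 64.280°.
λ₂ = -94.860° + 64.280° = -30.58°.

-37.69°, -30.58°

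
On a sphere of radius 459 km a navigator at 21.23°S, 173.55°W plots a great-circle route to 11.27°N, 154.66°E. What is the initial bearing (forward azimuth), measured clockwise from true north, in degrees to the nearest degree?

313°

Δλ = -31.790° = -0.5548 rad.
y = sin Δλ · cos φ₂ = (-0.5268)(0.9807) = -0.5166
x = cos φ₁ sin φ₂ − sin φ₁ cos φ₂ cos Δλ = (0.9321)(0.1954) − (-0.3621)(0.9807)(0.8500) = 0.4840
θ = atan2(y, x) = -46.87°; adding 360° gives 313°.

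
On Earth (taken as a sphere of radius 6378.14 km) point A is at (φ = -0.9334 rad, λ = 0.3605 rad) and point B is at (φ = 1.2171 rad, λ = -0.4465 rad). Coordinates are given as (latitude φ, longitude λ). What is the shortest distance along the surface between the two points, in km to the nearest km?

14214 km

In radians: φ₁ = -0.9334, φ₂ = 1.2171, Δλ = -46.238° = -0.8070 rad.
Haversine: a = sin²(Δφ/2) + cos φ₁ cos φ₂ sin²(Δλ/2) = 0.7739 + (0.5951)(0.3464)(0.1542) = 0.80567.
Central angle c = 2·arcsin(√a) = 2.22854 rad.
Distance = R·c = 6378.14 × 2.2285 ≈ 14214 km.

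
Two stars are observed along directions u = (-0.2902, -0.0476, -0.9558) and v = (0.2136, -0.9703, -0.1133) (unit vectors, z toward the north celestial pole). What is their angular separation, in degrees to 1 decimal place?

84.7°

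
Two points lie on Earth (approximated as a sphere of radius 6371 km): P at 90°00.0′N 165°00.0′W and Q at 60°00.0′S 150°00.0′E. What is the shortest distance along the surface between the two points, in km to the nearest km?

16679 km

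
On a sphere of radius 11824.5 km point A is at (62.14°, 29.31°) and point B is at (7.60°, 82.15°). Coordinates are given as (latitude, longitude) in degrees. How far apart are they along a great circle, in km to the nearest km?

13750 km

In radians: φ₁ = 1.0845, φ₂ = 0.1326, Δλ = 52.840° = 0.9222 rad.
cos c = sin φ₁ sin φ₂ + cos φ₁ cos φ₂ cos Δλ = (0.8841)(0.1323) + (0.4673)(0.9912)(0.6040) = 0.39672,
so c = arccos(0.39672) = 1.16285 rad.
Distance = R·c = 11824.5 × 1.1629 ≈ 13750 km.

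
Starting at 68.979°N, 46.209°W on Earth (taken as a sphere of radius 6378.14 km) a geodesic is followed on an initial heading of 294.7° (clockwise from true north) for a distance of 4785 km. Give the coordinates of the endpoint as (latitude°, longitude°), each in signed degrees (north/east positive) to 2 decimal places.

51.73°, -136.54°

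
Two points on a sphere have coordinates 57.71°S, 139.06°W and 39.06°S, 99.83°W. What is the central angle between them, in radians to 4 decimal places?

0.5472 rad

In radians: φ₁ = -1.0072, φ₂ = -0.6817, Δλ = 39.230° = 0.6847 rad.
cos c = sin φ₁ sin φ₂ + cos φ₁ cos φ₂ cos Δλ = (-0.8454)(-0.6301) + (0.5342)(0.7765)(0.7746) = 0.85400,
so c = arccos(0.85400) = 0.54717 rad.
So the angular separation is 0.5472 rad.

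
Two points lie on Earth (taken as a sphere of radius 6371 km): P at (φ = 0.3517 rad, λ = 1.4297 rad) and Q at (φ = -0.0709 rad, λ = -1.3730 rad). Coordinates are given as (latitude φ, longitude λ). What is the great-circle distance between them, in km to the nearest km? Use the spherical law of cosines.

17254 km

Let φ₁ = 0.3517 rad, φ₂ = -0.0709 rad, and Δλ = -2.8027 rad.
cos c = sin φ₁ sin φ₂ + cos φ₁ cos φ₂ cos Δλ = (0.3445)(-0.0708) + (0.9388)(0.9975)(-0.9431) = -0.90757,
so c = arccos(-0.90757) = 2.70826 rad.
Distance = R·c = 6371 × 2.7083 ≈ 17254 km.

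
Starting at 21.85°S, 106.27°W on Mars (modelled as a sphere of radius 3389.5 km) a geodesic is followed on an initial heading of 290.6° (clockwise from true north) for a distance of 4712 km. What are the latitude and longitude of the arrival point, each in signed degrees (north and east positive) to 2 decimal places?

14.74°, -178.48°

Angular distance δ = d/R = 4712/3389.5 = 1.39018 rad; initial bearing θ = 5.0719 rad.
sin φ₂ = sin φ₁ cos δ + cos φ₁ sin δ cos θ = (-0.3722)(0.1796) + (0.9282)(0.9837)(0.3518) = 0.2544, so φ₂ = 14.74°.
Δλ = atan2(sin θ sin δ cos φ₁, cos δ − sin φ₁ sin φ₂) = atan2(-0.8547, 0.2743) = -72.205°.
λ₂ = -106.270° − 72.205° = -178.48°.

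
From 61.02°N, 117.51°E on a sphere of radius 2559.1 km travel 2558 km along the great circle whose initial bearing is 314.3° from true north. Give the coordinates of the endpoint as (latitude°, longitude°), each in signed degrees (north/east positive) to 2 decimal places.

Angular distance δ = d/R = 2558/2559.1 = 0.99957 rad; initial bearing θ = 5.4856 rad.
sin φ₂ = sin φ₁ cos δ + cos φ₁ sin δ cos θ = (0.8748)(0.5407) + (0.4845)(0.8412)(0.6984) = 0.7576, so φ₂ = 49.26°.
Δλ = atan2(sin θ sin δ cos φ₁, cos δ − sin φ₁ sin φ₂) = atan2(-0.2917, -0.1221) = -112.713°.
λ₂ = 117.510° − 112.713° = 4.80°.

49.26°, 4.80°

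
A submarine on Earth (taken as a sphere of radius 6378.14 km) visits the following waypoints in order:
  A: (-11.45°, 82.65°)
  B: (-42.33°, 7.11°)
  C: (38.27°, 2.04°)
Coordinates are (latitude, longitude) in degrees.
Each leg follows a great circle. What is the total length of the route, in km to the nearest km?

Leg A→B: central angle 1.2508 rad, distance 7977.5 km.
Leg B→C: central angle 1.4090 rad, distance 8987.0 km.
Total: 7977.5 + 8987.0 ≈ 16965 km.

16965 km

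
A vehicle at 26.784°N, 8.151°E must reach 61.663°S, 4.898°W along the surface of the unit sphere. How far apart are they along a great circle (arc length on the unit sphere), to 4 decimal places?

In radians: φ₁ = 0.4675, φ₂ = -1.0762, Δλ = -13.049° = -0.2277 rad.
cos c = sin φ₁ sin φ₂ + cos φ₁ cos φ₂ cos Δλ = (0.4506)(-0.8802) + (0.8927)(0.4747)(0.9742) = 0.01616,
so c = arccos(0.01616) = 1.55464 rad.
On the unit sphere the arc length equals the central angle: 1.5546.

1.5546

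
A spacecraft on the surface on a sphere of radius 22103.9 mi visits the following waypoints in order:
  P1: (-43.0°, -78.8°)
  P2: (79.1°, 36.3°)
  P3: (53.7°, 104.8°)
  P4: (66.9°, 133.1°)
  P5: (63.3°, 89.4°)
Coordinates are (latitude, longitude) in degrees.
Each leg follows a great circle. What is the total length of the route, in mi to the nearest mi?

80124 mi

Leg P1→P2: central angle 2.3867 rad, distance 52755.8 mi.
Leg P2→P3: central angle 0.5873 rad, distance 12982.5 mi.
Leg P3→P4: central angle 0.3307 rad, distance 7309.6 mi.
Leg P4→P5: central angle 0.3201 rad, distance 7076.4 mi.
Total: 52755.8 + 12982.5 + 7309.6 + 7076.4 ≈ 80124 mi.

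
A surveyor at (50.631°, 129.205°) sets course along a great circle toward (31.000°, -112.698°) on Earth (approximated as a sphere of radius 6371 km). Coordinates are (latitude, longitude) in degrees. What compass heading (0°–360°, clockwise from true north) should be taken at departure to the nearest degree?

50°

With φ₁ = 0.8837, φ₂ = 0.5411, Δλ = 2.0612 rad, the forward-azimuth formula gives
θ = atan2( sin Δλ cos φ₂ , cos φ₁ sin φ₂ − sin φ₁ cos φ₂ cos Δλ ) = atan2(0.7562, 0.6388) = 49.81°.
So the initial bearing is 50°.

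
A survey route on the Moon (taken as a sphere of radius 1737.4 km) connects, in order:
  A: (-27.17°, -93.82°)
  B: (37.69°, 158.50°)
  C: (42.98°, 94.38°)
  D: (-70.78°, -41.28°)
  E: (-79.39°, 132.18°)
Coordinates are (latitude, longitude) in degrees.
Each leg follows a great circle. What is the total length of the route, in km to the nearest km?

Leg A→B: central angle 2.0863 rad, distance 3624.8 km.
Leg B→C: central angle 0.8373 rad, distance 1454.6 km.
Leg C→D: central angle 2.5252 rad, distance 4387.4 km.
Leg D→E: central angle 0.5198 rad, distance 903.2 km.
Total: 3624.8 + 1454.6 + 4387.4 + 903.2 ≈ 10370 km.

10370 km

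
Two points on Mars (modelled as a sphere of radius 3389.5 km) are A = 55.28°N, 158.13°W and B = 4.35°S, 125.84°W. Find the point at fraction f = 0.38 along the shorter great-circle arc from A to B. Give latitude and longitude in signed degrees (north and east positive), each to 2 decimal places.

33.53°, -140.96°

Central angle δ = 1.1398 rad. Interpolating on the sphere with fraction f = 0.38:
P = [sin((1−f)δ)·A + sin(fδ)·B] / sin δ = 0.7147·A + 0.4620·B in Cartesian coordinates,
giving P = (-0.6475, -0.5250, 0.5524), i.e. latitude 33.53°, longitude -140.96°.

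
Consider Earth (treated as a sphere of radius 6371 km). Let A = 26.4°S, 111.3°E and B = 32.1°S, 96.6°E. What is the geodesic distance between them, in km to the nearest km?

In radians: φ₁ = -0.4608, φ₂ = -0.5603, Δλ = -14.700° = -0.2566 rad.
cos c = sin φ₁ sin φ₂ + cos φ₁ cos φ₂ cos Δλ = (-0.4446)(-0.5314) + (0.8957)(0.8471)(0.9673) = 0.97022,
so c = arccos(0.97022) = 0.24466 rad.
Distance = R·c = 6371 × 0.2447 ≈ 1559 km.

1559 km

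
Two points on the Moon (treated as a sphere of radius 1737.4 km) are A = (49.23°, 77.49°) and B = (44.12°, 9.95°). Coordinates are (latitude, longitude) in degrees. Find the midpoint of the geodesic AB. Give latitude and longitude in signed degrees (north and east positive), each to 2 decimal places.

Central angle δ = 0.7865 rad. Interpolating on the sphere with fraction f = 0.5:
P = [sin((1−f)δ)·A + sin(fδ)·B] / sin δ = 0.5413·A + 0.5413·B in Cartesian coordinates,
giving P = (0.4593, 0.4122, 0.7868), i.e. latitude 51.89°, longitude 41.91°.

51.89°, 41.91°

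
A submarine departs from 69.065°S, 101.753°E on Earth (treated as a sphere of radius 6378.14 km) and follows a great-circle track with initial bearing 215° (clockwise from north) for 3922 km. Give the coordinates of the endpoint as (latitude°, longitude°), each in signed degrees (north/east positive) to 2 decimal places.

-68.71°, -12.56°

Angular distance δ = d/R = 3922/6378.14 = 0.61491 rad; initial bearing θ = 3.7525 rad.
sin φ₂ = sin φ₁ cos δ + cos φ₁ sin δ cos θ = (-0.9340)(0.8168) + (0.3573)(0.5769)(-0.8192) = -0.9318, so φ₂ = -68.71°.
Δλ = atan2(sin θ sin δ cos φ₁, cos δ − sin φ₁ sin φ₂) = atan2(-0.1182, -0.0534) = -114.315°.
λ₂ = 101.753° − 114.315° = -12.56°.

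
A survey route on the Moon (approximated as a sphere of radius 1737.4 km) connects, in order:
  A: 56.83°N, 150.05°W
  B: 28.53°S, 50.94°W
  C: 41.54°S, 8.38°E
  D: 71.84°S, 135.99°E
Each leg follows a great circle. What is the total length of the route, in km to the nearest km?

6929 km

Leg A→B: central angle 2.0668 rad, distance 3590.8 km.
Leg B→C: central angle 0.8602 rad, distance 1494.6 km.
Leg C→D: central angle 1.0613 rad, distance 1843.9 km.
Total: 3590.8 + 1494.6 + 1843.9 ≈ 6929 km.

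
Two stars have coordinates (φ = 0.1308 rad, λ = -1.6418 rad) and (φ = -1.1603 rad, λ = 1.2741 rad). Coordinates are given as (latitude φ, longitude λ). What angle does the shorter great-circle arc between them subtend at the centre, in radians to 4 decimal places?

In radians: φ₁ = 0.1308, φ₂ = -1.1603, Δλ = 167.069° = 2.9159 rad.
cos c = sin φ₁ sin φ₂ + cos φ₁ cos φ₂ cos Δλ = (0.1304)(-0.9169) + (0.9915)(0.3991)(-0.9746) = -0.50521,
so c = arccos(-0.50521) = 2.10043 rad.
So the angular separation is 2.1004 rad.

2.1004 rad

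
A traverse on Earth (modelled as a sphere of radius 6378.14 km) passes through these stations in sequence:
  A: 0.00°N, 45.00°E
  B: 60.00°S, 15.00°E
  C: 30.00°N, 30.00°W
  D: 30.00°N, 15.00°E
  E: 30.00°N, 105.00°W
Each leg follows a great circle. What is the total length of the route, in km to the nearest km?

Leg A→B: central angle 1.1230 rad, distance 7162.4 km.
Leg B→C: central angle 1.6980 rad, distance 10829.9 km.
Leg C→D: central angle 0.6756 rad, distance 4309.1 km.
Leg D→E: central angle 1.6961 rad, distance 10818.1 km.
Total: 7162.4 + 10829.9 + 4309.1 + 10818.1 ≈ 33119 km.

33119 km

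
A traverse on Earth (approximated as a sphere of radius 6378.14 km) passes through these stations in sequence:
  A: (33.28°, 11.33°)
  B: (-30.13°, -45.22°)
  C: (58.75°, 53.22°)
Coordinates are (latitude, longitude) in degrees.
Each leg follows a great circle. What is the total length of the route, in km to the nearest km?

22553 km

Leg A→B: central angle 1.4474 rad, distance 9231.6 km.
Leg B→C: central angle 2.0886 rad, distance 13321.5 km.
Total: 9231.6 + 13321.5 ≈ 22553 km.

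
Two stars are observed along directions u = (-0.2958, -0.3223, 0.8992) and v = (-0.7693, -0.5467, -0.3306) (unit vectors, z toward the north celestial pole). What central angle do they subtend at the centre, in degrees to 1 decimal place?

u·v = 0.1065; |u| = 1.0000, |v| = 1.0000.
cos θ = (u·v)/(|u||v|) = 0.1065, so θ = 83.9°.

83.9°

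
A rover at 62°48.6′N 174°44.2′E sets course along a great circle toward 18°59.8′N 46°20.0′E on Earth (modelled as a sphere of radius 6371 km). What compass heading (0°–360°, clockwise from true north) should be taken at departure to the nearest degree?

312°

With φ₁ = 1.0962, φ₂ = 0.3316, Δλ = -2.2411 rad, the forward-azimuth formula gives
θ = atan2( sin Δλ cos φ₂ , cos φ₁ sin φ₂ − sin φ₁ cos φ₂ cos Δλ ) = atan2(-0.7410, 0.6712) = -47.83°.
Adding 360° brings this into [0°, 360°): 312°.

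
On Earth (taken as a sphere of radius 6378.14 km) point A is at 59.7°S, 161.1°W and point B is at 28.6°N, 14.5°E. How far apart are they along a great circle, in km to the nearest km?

16559 km

Let φ₁ = -1.0420 rad, φ₂ = 0.4992 rad, and Δλ = 3.0648 rad.
cos c = sin φ₁ sin φ₂ + cos φ₁ cos φ₂ cos Δλ = (-0.8634)(0.4787) + (0.5045)(0.8780)(-0.9971) = -0.85496,
so c = arccos(-0.85496) = 2.59627 rad.
Distance = R·c = 6378.14 × 2.5963 ≈ 16559 km.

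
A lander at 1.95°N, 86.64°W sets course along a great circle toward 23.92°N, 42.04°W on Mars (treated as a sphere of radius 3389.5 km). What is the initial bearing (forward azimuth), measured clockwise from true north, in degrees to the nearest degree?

59°

Δλ = 44.600° = 0.7784 rad.
y = sin Δλ · cos φ₂ = (0.7022)(0.9141) = 0.6418
x = cos φ₁ sin φ₂ − sin φ₁ cos φ₂ cos Δλ = (0.9994)(0.4055) − (0.0340)(0.9141)(0.7120) = 0.3831
θ = atan2(y, x) = 59.17°, so the bearing is 59°.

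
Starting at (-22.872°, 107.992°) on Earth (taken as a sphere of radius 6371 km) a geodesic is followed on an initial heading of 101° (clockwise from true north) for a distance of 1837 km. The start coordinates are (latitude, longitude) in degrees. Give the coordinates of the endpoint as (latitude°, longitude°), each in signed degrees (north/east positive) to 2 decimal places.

-25.00°, 125.93°

Angular distance δ = d/R = 1837/6371 = 0.28834 rad; initial bearing θ = 1.7628 rad.
sin φ₂ = sin φ₁ cos δ + cos φ₁ sin δ cos θ = (-0.3887)(0.9587) + (0.9214)(0.2844)(-0.1908) = -0.4226, so φ₂ = -25.00°.
Δλ = atan2(sin θ sin δ cos φ₁, cos δ − sin φ₁ sin φ₂) = atan2(0.2572, 0.7945) = 17.938°.
λ₂ = 107.992° + 17.938° = 125.93°.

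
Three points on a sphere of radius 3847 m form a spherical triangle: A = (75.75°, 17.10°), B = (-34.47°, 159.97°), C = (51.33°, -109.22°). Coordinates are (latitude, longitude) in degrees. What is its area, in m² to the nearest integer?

23781362 m²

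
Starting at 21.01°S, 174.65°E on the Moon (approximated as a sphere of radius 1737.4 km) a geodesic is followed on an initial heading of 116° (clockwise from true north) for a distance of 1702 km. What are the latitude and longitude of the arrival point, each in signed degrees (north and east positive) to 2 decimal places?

-32.66°, -122.93°

Angular distance δ = d/R = 1702/1737.4 = 0.97962 rad; initial bearing θ = 2.0246 rad.
sin φ₂ = sin φ₁ cos δ + cos φ₁ sin δ cos θ = (-0.3585)(0.5573) + (0.9335)(0.8303)(-0.4384) = -0.5396, so φ₂ = -32.66°.
Δλ = atan2(sin θ sin δ cos φ₁, cos δ − sin φ₁ sin φ₂) = atan2(0.6966, 0.3639) = 62.421°.
λ₂ = 174.650° + 62.421° = 237.07° → -122.93° after wrapping to (−180°, 180°].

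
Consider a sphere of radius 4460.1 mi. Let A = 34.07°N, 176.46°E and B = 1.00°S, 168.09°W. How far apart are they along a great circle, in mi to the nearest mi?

2954 mi

With latitudes φ₁ = 34.070°, φ₂ = -1.000° and longitude difference Δλ = 15.450°:
cos c = sin φ₁ sin φ₂ + cos φ₁ cos φ₂ cos Δλ = (0.5602)(-0.0175) + (0.8284)(0.9998)(0.9639) = 0.78852,
so c = arccos(0.78852) = 0.66240 rad.
Distance = R·c = 4460.1 × 0.6624 ≈ 2954 mi.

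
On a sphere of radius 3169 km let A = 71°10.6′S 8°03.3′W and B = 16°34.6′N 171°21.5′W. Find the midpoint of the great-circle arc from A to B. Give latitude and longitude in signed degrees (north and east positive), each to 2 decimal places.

-45.23°, -163.23°

The central angle between A and B is δ = 2.1727 rad.
With f = 0.5, the slerp weights are sin((1−f)δ)/sin δ = 1.0736 and sin(fδ)/sin δ = 1.0736.
Weighted sum of the unit vectors: (1.0736)·(0.3195,-0.0452,-0.9465) + (1.0736)·(-0.9476,-0.1440,0.2853) = (-0.6743, -0.2032, -0.7099).
Converting back: φ = atan2(z, √(x²+y²)) = -45.23°, λ = atan2(y, x) = -163.23°.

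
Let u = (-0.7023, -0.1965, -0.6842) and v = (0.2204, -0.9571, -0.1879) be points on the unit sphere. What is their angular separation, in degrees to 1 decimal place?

u·v = 0.1618; |u| = 1.0000, |v| = 1.0000.
cos θ = (u·v)/(|u||v|) = 0.1619, so θ = 80.7°.

80.7°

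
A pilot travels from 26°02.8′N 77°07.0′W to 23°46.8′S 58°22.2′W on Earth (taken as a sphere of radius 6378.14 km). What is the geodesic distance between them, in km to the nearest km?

5903 km

In radians: φ₁ = 0.4546, φ₂ = -0.4150, Δλ = 18.747° = 0.3272 rad.
cos c = sin φ₁ sin φ₂ + cos φ₁ cos φ₂ cos Δλ = (0.4391)(-0.4032) + (0.8984)(0.9151)(0.9469) = 0.60149,
so c = arccos(0.60149) = 0.92544 rad.
Distance = R·c = 6378.14 × 0.9254 ≈ 5903 km.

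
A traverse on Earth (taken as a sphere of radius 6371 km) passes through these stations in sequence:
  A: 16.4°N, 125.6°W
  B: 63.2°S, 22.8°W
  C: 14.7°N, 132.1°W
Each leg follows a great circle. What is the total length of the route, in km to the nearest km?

24698 km

Leg A→B: central angle 1.9261 rad, distance 12271.0 km.
Leg B→C: central angle 1.9505 rad, distance 12426.6 km.
Total: 12271.0 + 12426.6 ≈ 24698 km.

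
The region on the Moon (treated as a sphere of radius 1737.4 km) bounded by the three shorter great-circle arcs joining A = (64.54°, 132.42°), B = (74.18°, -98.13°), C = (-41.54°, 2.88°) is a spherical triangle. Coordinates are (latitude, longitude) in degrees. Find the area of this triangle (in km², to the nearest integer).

Side lengths (central angles): a = 2.3145, b = 2.5041, c = 0.6531 rad; semiperimeter s = 2.7358.
By l'Huilier's theorem, tan(E/4) = √[tan(s/2) tan((s−a)/2) tan((s−b)/2) tan((s−c)/2)], giving spherical excess E = 1.7070 rad.
Area = E·R² = 1.7070 × (1737.4)² ≈ 5152748 km².

5152748 km²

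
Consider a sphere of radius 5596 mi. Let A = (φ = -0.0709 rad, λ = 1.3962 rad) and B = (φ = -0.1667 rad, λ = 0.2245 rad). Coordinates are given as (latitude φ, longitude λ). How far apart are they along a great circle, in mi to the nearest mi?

6524 mi

Let φ₁ = -0.0709 rad, φ₂ = -0.1667 rad, and Δλ = -1.1717 rad.
Haversine: a = sin²(Δφ/2) + cos φ₁ cos φ₂ sin²(Δλ/2) = 0.0023 + (0.9975)(0.9861)(0.3057) = 0.30300.
Central angle c = 2·arcsin(√a) = 1.16583 rad.
Distance = R·c = 5596 × 1.1658 ≈ 6524 mi.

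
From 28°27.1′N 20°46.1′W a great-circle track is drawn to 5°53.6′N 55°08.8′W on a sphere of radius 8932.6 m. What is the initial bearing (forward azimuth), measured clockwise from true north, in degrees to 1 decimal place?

241.8°

Δλ = -34.378° = -0.6000 rad.
y = sin Δλ · cos φ₂ = (-0.5647)(0.9947) = -0.5617
x = cos φ₁ sin φ₂ − sin φ₁ cos φ₂ cos Δλ = (0.8792)(0.1027) − (0.4764)(0.9947)(0.8253) = -0.3008
θ = atan2(y, x) = -118.17°; adding 360° gives 241.8°.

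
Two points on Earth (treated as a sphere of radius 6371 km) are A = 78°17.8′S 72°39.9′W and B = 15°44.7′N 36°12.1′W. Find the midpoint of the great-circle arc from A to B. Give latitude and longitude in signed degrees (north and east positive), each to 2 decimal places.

-32.02°, -42.31°

Central angle δ = 1.6797 rad. Interpolating on the sphere with fraction f = 0.5:
P = [sin((1−f)δ)·A + sin(fδ)·B] / sin δ = 0.7490·A + 0.7490·B in Cartesian coordinates,
giving P = (0.6270, -0.5708, -0.5302), i.e. latitude -32.02°, longitude -42.31°.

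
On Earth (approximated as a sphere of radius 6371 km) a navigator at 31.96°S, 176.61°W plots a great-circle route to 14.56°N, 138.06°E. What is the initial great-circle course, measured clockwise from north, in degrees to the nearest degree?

Δλ = -45.330° = -0.7912 rad.
y = sin Δλ · cos φ₂ = (-0.7112)(0.9679) = -0.6883
x = cos φ₁ sin φ₂ − sin φ₁ cos φ₂ cos Δλ = (0.8484)(0.2514) − (-0.5293)(0.9679)(0.7030) = 0.5735
θ = atan2(y, x) = -50.20°; adding 360° gives 310°.

310°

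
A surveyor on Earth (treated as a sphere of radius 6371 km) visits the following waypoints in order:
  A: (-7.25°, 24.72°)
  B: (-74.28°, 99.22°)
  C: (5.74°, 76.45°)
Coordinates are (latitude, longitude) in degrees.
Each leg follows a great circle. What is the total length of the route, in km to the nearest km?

17802 km

Leg A→B: central angle 1.3763 rad, distance 8768.2 km.
Leg B→C: central angle 1.4179 rad, distance 9033.5 km.
Total: 8768.2 + 9033.5 ≈ 17802 km.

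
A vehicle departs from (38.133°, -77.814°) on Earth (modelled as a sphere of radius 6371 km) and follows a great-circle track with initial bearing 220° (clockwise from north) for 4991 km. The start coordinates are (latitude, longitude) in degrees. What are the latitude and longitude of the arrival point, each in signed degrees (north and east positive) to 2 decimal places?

0.70°, -104.79°

Angular distance δ = d/R = 4991/6371 = 0.78339 rad; initial bearing θ = 3.8397 rad.
sin φ₂ = sin φ₁ cos δ + cos φ₁ sin δ cos θ = (0.6175)(0.7085) + (0.7866)(0.7057)(-0.7660) = 0.0123, so φ₂ = 0.70°.
Δλ = atan2(sin θ sin δ cos φ₁, cos δ − sin φ₁ sin φ₂) = atan2(-0.3568, 0.7009) = -26.978°.
λ₂ = -77.814° − 26.978° = -104.79°.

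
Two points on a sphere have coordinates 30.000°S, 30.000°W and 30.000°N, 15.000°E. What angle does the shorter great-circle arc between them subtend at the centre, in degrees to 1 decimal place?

73.7°

With latitudes φ₁ = -30.000°, φ₂ = 30.000° and longitude difference Δλ = 45.000°:
cos c = sin φ₁ sin φ₂ + cos φ₁ cos φ₂ cos Δλ = (-0.5000)(0.5000) + (0.8660)(0.8660)(0.7071) = 0.28033,
so c = arccos(0.28033) = 1.28666 rad.
So the angular separation is 73.7°.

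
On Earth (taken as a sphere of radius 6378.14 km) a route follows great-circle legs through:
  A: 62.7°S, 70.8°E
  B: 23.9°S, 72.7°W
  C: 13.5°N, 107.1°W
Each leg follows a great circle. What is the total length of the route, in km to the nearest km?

15470 km

Leg A→B: central angle 1.5479 rad, distance 9872.4 km.
Leg B→C: central angle 0.8777 rad, distance 5597.9 km.
Total: 9872.4 + 5597.9 ≈ 15470 km.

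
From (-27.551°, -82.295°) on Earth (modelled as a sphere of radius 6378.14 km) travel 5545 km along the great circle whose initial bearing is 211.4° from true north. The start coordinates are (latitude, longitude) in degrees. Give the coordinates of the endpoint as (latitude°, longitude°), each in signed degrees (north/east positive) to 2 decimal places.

-61.23°, -138.09°

Angular distance δ = d/R = 5545/6378.14 = 0.86938 rad; initial bearing θ = 3.6896 rad.
sin φ₂ = sin φ₁ cos δ + cos φ₁ sin δ cos θ = (-0.4625)(0.6453) + (0.8866)(0.7639)(-0.8536) = -0.8766, so φ₂ = -61.23°.
Δλ = atan2(sin θ sin δ cos φ₁, cos δ − sin φ₁ sin φ₂) = atan2(-0.3529, 0.2398) = -55.796°.
λ₂ = -82.295° − 55.796° = -138.09°.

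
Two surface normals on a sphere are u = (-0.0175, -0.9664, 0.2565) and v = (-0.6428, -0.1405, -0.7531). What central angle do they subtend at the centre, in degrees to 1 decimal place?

u·v = -0.0461; |u| = 1.0000, |v| = 1.0000.
cos θ = (u·v)/(|u||v|) = -0.0461, so θ = 92.6°.

92.6°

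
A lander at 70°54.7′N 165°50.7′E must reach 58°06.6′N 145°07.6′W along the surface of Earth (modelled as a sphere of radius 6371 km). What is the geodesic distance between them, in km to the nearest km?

2635 km

In radians: φ₁ = 1.2376, φ₂ = 1.0142, Δλ = 49.028° = 0.8557 rad.
Haversine: a = sin²(Δφ/2) + cos φ₁ cos φ₂ sin²(Δλ/2) = 0.0124 + (0.3270)(0.5283)(0.1722) = 0.04217.
Central angle c = 2·arcsin(√a) = 0.41366 rad.
Distance = R·c = 6371 × 0.4137 ≈ 2635 km.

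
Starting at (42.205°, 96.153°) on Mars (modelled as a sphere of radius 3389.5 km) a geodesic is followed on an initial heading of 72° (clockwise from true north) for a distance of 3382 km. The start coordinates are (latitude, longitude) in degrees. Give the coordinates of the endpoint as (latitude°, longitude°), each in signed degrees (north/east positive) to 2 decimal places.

33.82°, 170.28°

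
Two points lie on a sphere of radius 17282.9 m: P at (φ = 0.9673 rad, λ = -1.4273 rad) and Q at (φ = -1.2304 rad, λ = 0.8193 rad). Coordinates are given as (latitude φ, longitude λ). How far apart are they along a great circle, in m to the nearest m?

In radians: φ₁ = 0.9673, φ₂ = -1.2304, Δλ = 128.721° = 2.2466 rad.
cos c = sin φ₁ sin φ₂ + cos φ₁ cos φ₂ cos Δλ = (0.8234)(-0.9426) + (0.5675)(0.3339)(-0.6255) = -0.89463,
so c = arccos(-0.89463) = 2.67841 rad.
Distance = R·c = 17282.9 × 2.6784 ≈ 46291 m.

46291 m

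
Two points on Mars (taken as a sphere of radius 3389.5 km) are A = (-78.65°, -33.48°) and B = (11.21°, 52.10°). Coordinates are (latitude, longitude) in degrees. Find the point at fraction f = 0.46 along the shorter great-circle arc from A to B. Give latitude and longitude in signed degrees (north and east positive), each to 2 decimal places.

-41.62°, 39.63°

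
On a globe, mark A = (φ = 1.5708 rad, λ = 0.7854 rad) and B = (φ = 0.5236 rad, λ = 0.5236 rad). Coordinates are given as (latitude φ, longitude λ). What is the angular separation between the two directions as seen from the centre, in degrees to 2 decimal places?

In radians: φ₁ = 1.5708, φ₂ = 0.5236, Δλ = -15.000° = -0.2618 rad.
cos c = sin φ₁ sin φ₂ + cos φ₁ cos φ₂ cos Δλ = (1.0000)(0.5000) + (-0.0000)(0.8660)(0.9659) = 0.50000,
so c = arccos(0.50000) = 1.04720 rad.
So the angular separation is 60.00°.

60.00°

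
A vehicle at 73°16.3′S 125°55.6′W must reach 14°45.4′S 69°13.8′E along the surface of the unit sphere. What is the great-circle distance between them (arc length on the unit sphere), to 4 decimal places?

1.5955

In radians: φ₁ = -1.2788, φ₂ = -0.2576, Δλ = -164.843° = -2.8771 rad.
cos c = sin φ₁ sin φ₂ + cos φ₁ cos φ₂ cos Δλ = (-0.9577)(-0.2547) + (0.2878)(0.9670)(-0.9652) = -0.02472,
so c = arccos(-0.02472) = 1.59552 rad.
On the unit sphere the arc length equals the central angle: 1.5955.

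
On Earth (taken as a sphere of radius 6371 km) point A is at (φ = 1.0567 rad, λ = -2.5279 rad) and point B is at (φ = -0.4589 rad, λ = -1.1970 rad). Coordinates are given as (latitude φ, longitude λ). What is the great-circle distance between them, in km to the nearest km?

11822 km

Let φ₁ = 1.0567 rad, φ₂ = -0.4589 rad, and Δλ = 1.3309 rad.
cos c = sin φ₁ sin φ₂ + cos φ₁ cos φ₂ cos Δλ = (0.8707)(-0.4430) + (0.4917)(0.8965)(0.2376) = -0.28095,
so c = arccos(-0.28095) = 1.85558 rad.
Distance = R·c = 6371 × 1.8556 ≈ 11822 km.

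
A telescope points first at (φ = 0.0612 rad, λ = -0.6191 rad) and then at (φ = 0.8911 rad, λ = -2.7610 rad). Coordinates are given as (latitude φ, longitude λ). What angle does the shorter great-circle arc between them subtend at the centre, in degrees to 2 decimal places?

Let φ₁ = 0.0612 rad, φ₂ = 0.8911 rad, and Δλ = -2.1419 rad.
Haversine: a = sin²(Δφ/2) + cos φ₁ cos φ₂ sin²(Δλ/2) = 0.1625 + (0.9981)(0.6286)(0.7703) = 0.64578.
Central angle c = 2·arcsin(√a) = 1.86666 rad.
So the angular separation is 106.95°.

106.95°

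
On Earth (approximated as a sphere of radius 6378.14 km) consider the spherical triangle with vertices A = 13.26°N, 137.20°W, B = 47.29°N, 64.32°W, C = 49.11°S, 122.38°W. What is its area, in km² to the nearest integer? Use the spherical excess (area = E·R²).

35083326 km²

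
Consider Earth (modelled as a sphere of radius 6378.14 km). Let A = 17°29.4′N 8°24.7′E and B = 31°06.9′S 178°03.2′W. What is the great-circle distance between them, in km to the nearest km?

18386 km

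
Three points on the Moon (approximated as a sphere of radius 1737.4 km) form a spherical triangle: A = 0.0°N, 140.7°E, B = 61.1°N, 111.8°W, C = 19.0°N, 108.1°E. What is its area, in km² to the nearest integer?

Side lengths (central angles): a = 1.6364, b = 0.6492, c = 1.7166 rad; semiperimeter s = 2.0011.
By l'Huilier's theorem, tan(E/4) = √[tan(s/2) tan((s−a)/2) tan((s−b)/2) tan((s−c)/2)], giving spherical excess E = 0.7191 rad.
Area = E·R² = 0.7191 × (1737.4)² ≈ 2170616 km².

2170616 km²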